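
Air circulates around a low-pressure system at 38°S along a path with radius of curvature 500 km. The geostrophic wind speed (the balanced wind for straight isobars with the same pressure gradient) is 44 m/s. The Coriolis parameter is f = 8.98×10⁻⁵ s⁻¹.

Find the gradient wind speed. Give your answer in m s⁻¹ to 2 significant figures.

Around a low, centrifugal force acts outward with Coriolis, so pressure-gradient force balances both:
(1/ρ)|∂P/∂n| = fV + V²/R  →  V² + fR·V − fR·V_g = 0
With fR = 8.98×10⁻⁵ × 500×10³ m = 44.9 m/s:
V = [−fR + √((fR)² + 4 fR V_g)]/2 = [−44.9 + √(44.9² + 4×44.9×44)]/2 = 27.3 m/s
Subgeostrophic (V < V_g = 44 m/s), as expected around a low.

27 m s⁻¹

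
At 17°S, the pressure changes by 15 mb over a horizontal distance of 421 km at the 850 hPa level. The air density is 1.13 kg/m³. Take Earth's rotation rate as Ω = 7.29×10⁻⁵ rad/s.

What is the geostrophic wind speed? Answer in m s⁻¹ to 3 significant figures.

Coriolis parameter at 17°S:
f = 2Ω sin φ = 2 × 7.29×10⁻⁵ × sin 17° = 4.26×10⁻⁵ s⁻¹
Pressure gradient: |∂P/∂n| = 1500 Pa / 421000 m = 3.56×10⁻³ Pa/m
Geostrophic balance (pressure-gradient force = Coriolis force):
V_g = (1/(fρ)) |∂P/∂n| = 3.56×10⁻³ / (4.26×10⁻⁵ × 1.13) = 74.0 m/s

74.0 m s⁻¹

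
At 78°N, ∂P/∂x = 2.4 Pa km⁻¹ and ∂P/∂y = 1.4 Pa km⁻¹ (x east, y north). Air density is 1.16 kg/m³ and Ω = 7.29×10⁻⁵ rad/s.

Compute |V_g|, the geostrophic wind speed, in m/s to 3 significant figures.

16.8 m/s

Coriolis parameter at 78°N:
f = 2Ω sin φ = 2 × 7.29×10⁻⁵ × sin 78° = 1.43×10⁻⁴ s⁻¹
Component geostrophic relations (x east, y north):
u_g = −(1/(fρ)) ∂P/∂y,  v_g = (1/(fρ)) ∂P/∂x
u_g = −(1.4×10⁻³)/(1.43×10⁻⁴ × 1.16) = −8.46 m/s;  v_g = (2.4×10⁻³)/(1.43×10⁻⁴ × 1.16) = 14.5 m/s
|V_g| = √(u_g² + v_g²) = 16.8 m/s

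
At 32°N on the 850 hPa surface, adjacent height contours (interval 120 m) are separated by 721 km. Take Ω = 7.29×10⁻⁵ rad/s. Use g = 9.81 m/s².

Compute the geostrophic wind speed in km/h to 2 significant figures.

Coriolis parameter at 32°N:
f = 2Ω sin φ = 2 × 7.29×10⁻⁵ × sin 32° = 7.73×10⁻⁵ s⁻¹
Height gradient: |∂Z/∂n| = 120 m / 721000 m = 1.66×10⁻⁴
On a pressure surface, geostrophic balance gives V_g = (g/f)|∂Z/∂n|:
V_g = 9.81 × 1.66×10⁻⁴ / 7.73×10⁻⁵ = 21.1 m/s
Converting: 21.1 m/s × 3.6 = 76 km/h

76 km/h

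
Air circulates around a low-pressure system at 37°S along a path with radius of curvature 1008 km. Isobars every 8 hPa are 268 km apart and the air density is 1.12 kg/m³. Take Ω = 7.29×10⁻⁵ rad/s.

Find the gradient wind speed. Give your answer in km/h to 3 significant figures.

86.1 km/h

Coriolis parameter at 37°S:
f = 2Ω sin φ = 2 × 7.29×10⁻⁵ × sin 37° = 8.77×10⁻⁵ s⁻¹
Pressure gradient: |∂P/∂n| = 800 Pa / 268000 m = 2.99×10⁻³ Pa/m
Geostrophic speed: V_g = |∂P/∂n|/(fρ) = 2.99×10⁻³/(8.77×10⁻⁵ × 1.12) = 30.4 m/s
Around a low, centrifugal force acts outward with Coriolis, so pressure-gradient force balances both:
(1/ρ)|∂P/∂n| = fV + V²/R  →  V² + fR·V − fR·V_g = 0
With fR = 8.77×10⁻⁵ × 1008×10³ m = 88.4 m/s:
V = [−fR + √((fR)² + 4 fR V_g)]/2 = [−88.4 + √(88.4² + 4×88.4×30.4)]/2 = 23.9 m/s
Subgeostrophic (V < V_g = 30.4 m/s), as expected around a low.
Converting: 23.9 m/s × 3.6 = 86.1 km/h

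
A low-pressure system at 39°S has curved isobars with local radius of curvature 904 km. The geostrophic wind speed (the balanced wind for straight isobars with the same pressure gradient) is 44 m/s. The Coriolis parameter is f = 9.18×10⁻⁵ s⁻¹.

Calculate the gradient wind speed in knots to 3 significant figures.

61.8 knots

Around a low, centrifugal force acts outward with Coriolis, so pressure-gradient force balances both:
(1/ρ)|∂P/∂n| = fV + V²/R  →  V² + fR·V − fR·V_g = 0
With fR = 9.18×10⁻⁵ × 904×10³ m = 83.0 m/s:
V = [−fR + √((fR)² + 4 fR V_g)]/2 = [−83.0 + √(83.0² + 4×83.0×44)]/2 = 31.8 m/s
Subgeostrophic (V < V_g = 44 m/s), as expected around a low.
Converting: 31.8 m/s × 1.944 = 61.8 knots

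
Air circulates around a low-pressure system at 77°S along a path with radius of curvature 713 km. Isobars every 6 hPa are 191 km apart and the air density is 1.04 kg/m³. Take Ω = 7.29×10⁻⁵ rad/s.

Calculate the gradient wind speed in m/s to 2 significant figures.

18 m/s

Coriolis parameter at 77°S:
f = 2Ω sin φ = 2 × 7.29×10⁻⁵ × sin 77° = 1.42×10⁻⁴ s⁻¹
Pressure gradient: |∂P/∂n| = 600 Pa / 191000 m = 3.14×10⁻³ Pa/m
Geostrophic speed: V_g = |∂P/∂n|/(fρ) = 3.14×10⁻³/(1.42×10⁻⁴ × 1.04) = 21.3 m/s
Around a low, centrifugal force acts outward with Coriolis, so pressure-gradient force balances both:
(1/ρ)|∂P/∂n| = fV + V²/R  →  V² + fR·V − fR·V_g = 0
With fR = 1.42×10⁻⁴ × 713×10³ m = 101 m/s:
V = [−fR + √((fR)² + 4 fR V_g)]/2 = [−101 + √(101² + 4×101×21.3)]/2 = 18 m/s
Subgeostrophic (V < V_g = 21.3 m/s), as expected around a low.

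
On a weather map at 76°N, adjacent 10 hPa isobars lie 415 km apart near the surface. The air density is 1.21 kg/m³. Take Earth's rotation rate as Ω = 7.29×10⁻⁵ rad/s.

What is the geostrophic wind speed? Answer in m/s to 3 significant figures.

14.1 m/s

Coriolis parameter at 76°N:
f = 2Ω sin φ = 2 × 7.29×10⁻⁵ × sin 76° = 1.41×10⁻⁴ s⁻¹
Pressure gradient: |∂P/∂n| = 1000 Pa / 415000 m = 2.41×10⁻³ Pa/m
Geostrophic balance (pressure-gradient force = Coriolis force):
V_g = (1/(fρ)) |∂P/∂n| = 2.41×10⁻³ / (1.41×10⁻⁴ × 1.21) = 14.1 m/s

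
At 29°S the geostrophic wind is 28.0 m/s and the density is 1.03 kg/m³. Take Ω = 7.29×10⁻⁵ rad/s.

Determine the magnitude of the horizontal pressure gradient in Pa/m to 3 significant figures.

2.04×10⁻³ Pa/m

Coriolis parameter at 29°S:
f = 2Ω sin φ = 2 × 7.29×10⁻⁵ × sin 29° = 7.07×10⁻⁵ s⁻¹
Geostrophic balance rearranged: |∂P/∂n| = f ρ V_g
|∂P/∂n| = 7.07×10⁻⁵ × 1.03 × 28.0 = 2.04×10⁻³ Pa/m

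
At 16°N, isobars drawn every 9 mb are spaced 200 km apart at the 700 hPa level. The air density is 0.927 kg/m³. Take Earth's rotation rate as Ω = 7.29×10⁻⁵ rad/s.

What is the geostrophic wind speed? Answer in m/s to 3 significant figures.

121 m/s

Coriolis parameter at 16°N:
f = 2Ω sin φ = 2 × 7.29×10⁻⁵ × sin 16° = 4.02×10⁻⁵ s⁻¹
Pressure gradient: |∂P/∂n| = 900 Pa / 200000 m = 4.50×10⁻³ Pa/m
Geostrophic balance (pressure-gradient force = Coriolis force):
V_g = (1/(fρ)) |∂P/∂n| = 4.50×10⁻³ / (4.02×10⁻⁵ × 0.927) = 121 m/s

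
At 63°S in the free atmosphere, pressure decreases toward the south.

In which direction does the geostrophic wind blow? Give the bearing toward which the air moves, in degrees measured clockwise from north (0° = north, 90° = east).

090°

The pressure-gradient force points toward the south (bearing 180°).
Geostrophic balance: in the Southern Hemisphere the Coriolis force deflects motion to the left, so the geostrophic wind blows 90° to the left of the pressure-gradient force (low pressure on the right).
Rotating 180° by 90° counterclockwise gives 090° — the wind blows toward the east.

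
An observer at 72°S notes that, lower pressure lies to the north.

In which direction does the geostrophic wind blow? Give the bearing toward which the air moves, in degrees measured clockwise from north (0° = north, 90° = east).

The pressure-gradient force points toward the north (bearing 000°).
Geostrophic balance: in the Southern Hemisphere the Coriolis force deflects motion to the left, so the geostrophic wind blows 90° to the left of the pressure-gradient force (low pressure on the right).
Rotating 000° by 90° counterclockwise gives 270° — the wind blows toward the west.

270°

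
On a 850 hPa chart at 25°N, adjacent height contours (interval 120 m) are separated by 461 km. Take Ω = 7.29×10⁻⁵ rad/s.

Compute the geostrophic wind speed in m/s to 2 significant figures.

41 m/s

Coriolis parameter at 25°N:
f = 2Ω sin φ = 2 × 7.29×10⁻⁵ × sin 25° = 6.16×10⁻⁵ s⁻¹
Height gradient: |∂Z/∂n| = 120 m / 461000 m = 2.60×10⁻⁴
On a pressure surface, geostrophic balance gives V_g = (g/f)|∂Z/∂n|:
V_g = 9.81 × 2.60×10⁻⁴ / 6.16×10⁻⁵ = 41.4 m/s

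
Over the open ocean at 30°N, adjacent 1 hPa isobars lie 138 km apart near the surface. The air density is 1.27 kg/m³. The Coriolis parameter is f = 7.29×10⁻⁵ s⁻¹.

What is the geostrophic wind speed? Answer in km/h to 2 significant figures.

28 km/h

Pressure gradient: |∂P/∂n| = 100 Pa / 138000 m = 7.25×10⁻⁴ Pa/m
Geostrophic balance (pressure-gradient force = Coriolis force):
V_g = (1/(fρ)) |∂P/∂n| = 7.25×10⁻⁴ / (7.29×10⁻⁵ × 1.27) = 7.83 m/s
Converting: 7.83 m/s × 3.6 = 28 km/h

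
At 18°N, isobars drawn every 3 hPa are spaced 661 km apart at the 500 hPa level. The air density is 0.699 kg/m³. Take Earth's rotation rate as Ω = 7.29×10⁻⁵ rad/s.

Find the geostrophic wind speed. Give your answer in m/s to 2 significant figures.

Coriolis parameter at 18°N:
f = 2Ω sin φ = 2 × 7.29×10⁻⁵ × sin 18° = 4.51×10⁻⁵ s⁻¹
Pressure gradient: |∂P/∂n| = 300 Pa / 661000 m = 4.54×10⁻⁴ Pa/m
Geostrophic balance (pressure-gradient force = Coriolis force):
V_g = (1/(fρ)) |∂P/∂n| = 4.54×10⁻⁴ / (4.51×10⁻⁵ × 0.699) = 14.4 m/s

14 m/s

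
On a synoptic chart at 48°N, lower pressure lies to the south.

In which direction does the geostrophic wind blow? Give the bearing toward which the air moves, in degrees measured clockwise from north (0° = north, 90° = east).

270°

The pressure-gradient force points toward the south (bearing 180°).
Geostrophic balance: in the Northern Hemisphere the Coriolis force deflects motion to the right, so the geostrophic wind blows 90° to the right of the pressure-gradient force (low pressure on the left).
Rotating 180° by 90° clockwise gives 270° — the wind blows toward the west.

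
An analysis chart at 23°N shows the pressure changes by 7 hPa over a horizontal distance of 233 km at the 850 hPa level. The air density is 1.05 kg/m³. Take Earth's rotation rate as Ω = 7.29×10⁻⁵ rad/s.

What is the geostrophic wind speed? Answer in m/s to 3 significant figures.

Coriolis parameter at 23°N:
f = 2Ω sin φ = 2 × 7.29×10⁻⁵ × sin 23° = 5.70×10⁻⁵ s⁻¹
Pressure gradient: |∂P/∂n| = 700 Pa / 233000 m = 3.00×10⁻³ Pa/m
Geostrophic balance (pressure-gradient force = Coriolis force):
V_g = (1/(fρ)) |∂P/∂n| = 3.00×10⁻³ / (5.70×10⁻⁵ × 1.05) = 50.2 m/s

50.2 m/s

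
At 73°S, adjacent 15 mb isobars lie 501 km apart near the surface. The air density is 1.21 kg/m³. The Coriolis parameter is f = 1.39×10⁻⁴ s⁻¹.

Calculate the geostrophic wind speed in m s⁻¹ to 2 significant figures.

18 m s⁻¹

Pressure gradient: |∂P/∂n| = 1500 Pa / 501000 m = 2.99×10⁻³ Pa/m
Geostrophic balance (pressure-gradient force = Coriolis force):
V_g = (1/(fρ)) |∂P/∂n| = 2.99×10⁻³ / (1.39×10⁻⁴ × 1.21) = 17.8 m/s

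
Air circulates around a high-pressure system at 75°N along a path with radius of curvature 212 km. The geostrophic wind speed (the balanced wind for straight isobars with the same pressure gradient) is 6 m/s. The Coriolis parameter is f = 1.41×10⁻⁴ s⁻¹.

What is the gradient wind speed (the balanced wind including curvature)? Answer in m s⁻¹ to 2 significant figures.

Around a high, pressure-gradient force acts outward with centrifugal, so Coriolis balances both:
fV = (1/ρ)|∂P/∂n| + V²/R  →  V² − fR·V + fR·V_g = 0
With fR = 1.41×10⁻⁴ × 212×10³ m = 29.9 m/s:
V = [fR − √((fR)² − 4 fR V_g)]/2 = [29.9 − √(29.9² − 4×29.9×6)]/2 = 8.31 m/s
Supergeostrophic (V > V_g = 6 m/s), as expected around a high.

8.3 m s⁻¹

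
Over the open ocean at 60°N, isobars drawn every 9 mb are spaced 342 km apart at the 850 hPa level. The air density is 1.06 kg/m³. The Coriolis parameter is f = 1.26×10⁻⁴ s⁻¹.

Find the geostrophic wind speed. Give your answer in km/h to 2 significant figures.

Pressure gradient: |∂P/∂n| = 900 Pa / 342000 m = 2.63×10⁻³ Pa/m
Geostrophic balance (pressure-gradient force = Coriolis force):
V_g = (1/(fρ)) |∂P/∂n| = 2.63×10⁻³ / (1.26×10⁻⁴ × 1.06) = 19.7 m/s
Converting: 19.7 m/s × 3.6 = 71 km/h

71 km/h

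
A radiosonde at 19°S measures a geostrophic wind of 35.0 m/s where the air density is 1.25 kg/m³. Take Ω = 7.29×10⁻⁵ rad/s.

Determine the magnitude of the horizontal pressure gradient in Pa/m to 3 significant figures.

2.08×10⁻³ Pa/m

Coriolis parameter at 19°S:
f = 2Ω sin φ = 2 × 7.29×10⁻⁵ × sin 19° = 4.75×10⁻⁵ s⁻¹
Geostrophic balance rearranged: |∂P/∂n| = f ρ V_g
|∂P/∂n| = 4.75×10⁻⁵ × 1.25 × 35.0 = 2.08×10⁻³ Pa/m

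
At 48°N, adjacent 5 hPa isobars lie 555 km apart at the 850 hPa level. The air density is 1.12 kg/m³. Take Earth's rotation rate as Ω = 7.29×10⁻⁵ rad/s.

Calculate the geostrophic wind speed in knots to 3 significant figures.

Coriolis parameter at 48°N:
f = 2Ω sin φ = 2 × 7.29×10⁻⁵ × sin 48° = 1.08×10⁻⁴ s⁻¹
Pressure gradient: |∂P/∂n| = 500 Pa / 555000 m = 9.01×10⁻⁴ Pa/m
Geostrophic balance (pressure-gradient force = Coriolis force):
V_g = (1/(fρ)) |∂P/∂n| = 9.01×10⁻⁴ / (1.08×10⁻⁴ × 1.12) = 7.42 m/s
Converting: 7.42 m/s × 1.944 = 14.4 knots

14.4 knots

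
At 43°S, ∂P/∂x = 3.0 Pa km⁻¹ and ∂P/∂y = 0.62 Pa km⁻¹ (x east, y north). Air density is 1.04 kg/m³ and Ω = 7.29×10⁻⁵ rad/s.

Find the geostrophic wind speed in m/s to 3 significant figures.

29.6 m/s

Coriolis parameter at 43°S:
f = 2Ω sin φ = 2 × 7.29×10⁻⁵ × sin 43° = 9.94×10⁻⁵ s⁻¹
In the Southern Hemisphere f is negative: f = −9.94×10⁻⁵ s⁻¹.
Component geostrophic relations (x east, y north):
u_g = −(1/(fρ)) ∂P/∂y,  v_g = (1/(fρ)) ∂P/∂x
u_g = −(0.62×10⁻³)/(−9.94×10⁻⁵ × 1.04) = 6.00 m/s;  v_g = (3.0×10⁻³)/(−9.94×10⁻⁵ × 1.04) = −29.0 m/s
|V_g| = √(u_g² + v_g²) = 29.6 m/s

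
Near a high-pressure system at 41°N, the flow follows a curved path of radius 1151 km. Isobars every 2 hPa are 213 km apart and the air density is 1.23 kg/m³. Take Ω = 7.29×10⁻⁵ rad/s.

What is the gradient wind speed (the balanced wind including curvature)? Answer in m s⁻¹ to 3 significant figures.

8.66 m s⁻¹

Coriolis parameter at 41°N:
f = 2Ω sin φ = 2 × 7.29×10⁻⁵ × sin 41° = 9.57×10⁻⁵ s⁻¹
Pressure gradient: |∂P/∂n| = 200 Pa / 213000 m = 9.39×10⁻⁴ Pa/m
Geostrophic speed: V_g = |∂P/∂n|/(fρ) = 9.39×10⁻⁴/(9.57×10⁻⁵ × 1.23) = 7.98 m/s
Around a high, pressure-gradient force acts outward with centrifugal, so Coriolis balances both:
fV = (1/ρ)|∂P/∂n| + V²/R  →  V² − fR·V + fR·V_g = 0
With fR = 9.57×10⁻⁵ × 1151×10³ m = 110 m/s:
V = [fR − √((fR)² − 4 fR V_g)]/2 = [110 − √(110² − 4×110×7.98)]/2 = 8.66 m/s
Supergeostrophic (V > V_g = 7.98 m/s), as expected around a high.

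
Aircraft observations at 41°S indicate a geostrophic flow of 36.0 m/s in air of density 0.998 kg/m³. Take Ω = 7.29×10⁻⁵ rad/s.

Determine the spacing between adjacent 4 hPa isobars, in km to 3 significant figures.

116 km

Coriolis parameter at 41°S:
f = 2Ω sin φ = 2 × 7.29×10⁻⁵ × sin 41° = 9.57×10⁻⁵ s⁻¹
Geostrophic balance rearranged: |∂P/∂n| = f ρ V_g
|∂P/∂n| = 9.57×10⁻⁵ × 0.998 × 36.0 = 3.44×10⁻³ Pa/m
Isobar spacing: Δn = ΔP/|∂P/∂n| = 400 Pa / 3.44×10⁻³ Pa/m = 116393 m ≈ 116 km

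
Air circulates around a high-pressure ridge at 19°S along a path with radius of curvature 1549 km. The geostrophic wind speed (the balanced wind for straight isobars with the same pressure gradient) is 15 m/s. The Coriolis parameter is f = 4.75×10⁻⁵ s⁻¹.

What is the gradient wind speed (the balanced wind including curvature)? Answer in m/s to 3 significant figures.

Around a high, pressure-gradient force acts outward with centrifugal, so Coriolis balances both:
fV = (1/ρ)|∂P/∂n| + V²/R  →  V² − fR·V + fR·V_g = 0
With fR = 4.75×10⁻⁵ × 1549×10³ m = 73.6 m/s:
V = [fR − √((fR)² − 4 fR V_g)]/2 = [73.6 − √(73.6² − 4×73.6×15)]/2 = 21 m/s
Supergeostrophic (V > V_g = 15 m/s), as expected around a high.

21.0 m/s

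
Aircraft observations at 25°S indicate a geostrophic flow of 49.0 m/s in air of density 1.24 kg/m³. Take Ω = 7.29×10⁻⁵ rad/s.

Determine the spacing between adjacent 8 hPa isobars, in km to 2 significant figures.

210 km

Coriolis parameter at 25°S:
f = 2Ω sin φ = 2 × 7.29×10⁻⁵ × sin 25° = 6.16×10⁻⁵ s⁻¹
Geostrophic balance rearranged: |∂P/∂n| = f ρ V_g
|∂P/∂n| = 6.16×10⁻⁵ × 1.24 × 49.0 = 3.74×10⁻³ Pa/m
Isobar spacing: Δn = ΔP/|∂P/∂n| = 800 Pa / 3.74×10⁻³ Pa/m = 213681 m ≈ 210 km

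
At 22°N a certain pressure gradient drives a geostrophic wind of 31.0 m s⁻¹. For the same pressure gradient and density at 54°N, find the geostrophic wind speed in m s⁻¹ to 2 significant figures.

14 m s⁻¹

With the same pressure gradient and density, V_g ∝ 1/f ∝ 1/sin φ.
V₂ = V₁ · sin φ₁ / sin φ₂ = 31.0 × sin 22° / sin 54°
V₂ = 31.0 × 0.3746/0.8090 = 14 m s⁻¹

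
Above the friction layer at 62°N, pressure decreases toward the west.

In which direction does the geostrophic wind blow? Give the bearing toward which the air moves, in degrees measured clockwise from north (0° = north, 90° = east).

The pressure-gradient force points toward the west (bearing 270°).
Geostrophic balance: in the Northern Hemisphere the Coriolis force deflects motion to the right, so the geostrophic wind blows 90° to the right of the pressure-gradient force (low pressure on the left).
Rotating 270° by 90° clockwise gives 000° — the wind blows toward the north.

000°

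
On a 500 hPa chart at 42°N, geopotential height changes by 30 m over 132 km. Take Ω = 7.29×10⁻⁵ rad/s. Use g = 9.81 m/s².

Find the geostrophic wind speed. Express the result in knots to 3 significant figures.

Coriolis parameter at 42°N:
f = 2Ω sin φ = 2 × 7.29×10⁻⁵ × sin 42° = 9.76×10⁻⁵ s⁻¹
Height gradient: |∂Z/∂n| = 30 m / 132000 m = 2.27×10⁻⁴
On a pressure surface, geostrophic balance gives V_g = (g/f)|∂Z/∂n|:
V_g = 9.81 × 2.27×10⁻⁴ / 9.76×10⁻⁵ = 22.9 m/s
Converting: 22.9 m/s × 1.944 = 44.4 knots

44.4 knots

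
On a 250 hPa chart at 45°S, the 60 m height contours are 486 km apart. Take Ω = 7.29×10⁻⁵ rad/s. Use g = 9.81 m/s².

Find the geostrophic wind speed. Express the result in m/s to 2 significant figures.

Coriolis parameter at 45°S:
f = 2Ω sin φ = 2 × 7.29×10⁻⁵ × sin 45° = 1.03×10⁻⁴ s⁻¹
Height gradient: |∂Z/∂n| = 60 m / 486000 m = 1.23×10⁻⁴
On a pressure surface, geostrophic balance gives V_g = (g/f)|∂Z/∂n|:
V_g = 9.81 × 1.23×10⁻⁴ / 1.03×10⁻⁴ = 11.7 m/s

12 m/s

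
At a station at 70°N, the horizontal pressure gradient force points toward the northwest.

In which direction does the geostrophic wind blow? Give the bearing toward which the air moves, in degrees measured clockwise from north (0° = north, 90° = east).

045°

The pressure-gradient force points toward the northwest (bearing 315°).
Geostrophic balance: in the Northern Hemisphere the Coriolis force deflects motion to the right, so the geostrophic wind blows 90° to the right of the pressure-gradient force (low pressure on the left).
Rotating 315° by 90° clockwise gives 045° — the wind blows toward the northeast.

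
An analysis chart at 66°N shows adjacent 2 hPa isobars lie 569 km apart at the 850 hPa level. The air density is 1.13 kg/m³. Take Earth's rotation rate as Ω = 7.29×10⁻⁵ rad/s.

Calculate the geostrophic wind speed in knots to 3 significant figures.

4.54 knots

Coriolis parameter at 66°N:
f = 2Ω sin φ = 2 × 7.29×10⁻⁵ × sin 66° = 1.33×10⁻⁴ s⁻¹
Pressure gradient: |∂P/∂n| = 200 Pa / 569000 m = 3.51×10⁻⁴ Pa/m
Geostrophic balance (pressure-gradient force = Coriolis force):
V_g = (1/(fρ)) |∂P/∂n| = 3.51×10⁻⁴ / (1.33×10⁻⁴ × 1.13) = 2.34 m/s
Converting: 2.34 m/s × 1.944 = 4.54 knots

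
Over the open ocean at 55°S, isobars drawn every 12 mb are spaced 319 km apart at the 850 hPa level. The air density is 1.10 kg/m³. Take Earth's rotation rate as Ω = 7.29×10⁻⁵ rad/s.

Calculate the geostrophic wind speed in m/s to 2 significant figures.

Coriolis parameter at 55°S:
f = 2Ω sin φ = 2 × 7.29×10⁻⁵ × sin 55° = 1.19×10⁻⁴ s⁻¹
Pressure gradient: |∂P/∂n| = 1200 Pa / 319000 m = 3.76×10⁻³ Pa/m
Geostrophic balance (pressure-gradient force = Coriolis force):
V_g = (1/(fρ)) |∂P/∂n| = 3.76×10⁻³ / (1.19×10⁻⁴ × 1.10) = 28.6 m/s

29 m/s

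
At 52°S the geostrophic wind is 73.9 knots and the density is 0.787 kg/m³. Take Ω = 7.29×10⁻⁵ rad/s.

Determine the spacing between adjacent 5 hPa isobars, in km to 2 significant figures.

Coriolis parameter at 52°S:
f = 2Ω sin φ = 2 × 7.29×10⁻⁵ × sin 52° = 1.15×10⁻⁴ s⁻¹
Wind speed in SI: 73.9 knots = 38.0 m/s
Geostrophic balance rearranged: |∂P/∂n| = f ρ V_g
|∂P/∂n| = 1.15×10⁻⁴ × 0.787 × 38.0 = 3.44×10⁻³ Pa/m
Isobar spacing: Δn = ΔP/|∂P/∂n| = 500 Pa / 3.44×10⁻³ Pa/m = 145453 m ≈ 150 km

150 km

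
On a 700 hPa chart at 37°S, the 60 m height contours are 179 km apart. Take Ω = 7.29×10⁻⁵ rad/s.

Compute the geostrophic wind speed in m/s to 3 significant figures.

37.5 m/s

Coriolis parameter at 37°S:
f = 2Ω sin φ = 2 × 7.29×10⁻⁵ × sin 37° = 8.77×10⁻⁵ s⁻¹
Height gradient: |∂Z/∂n| = 60 m / 179000 m = 3.35×10⁻⁴
On a pressure surface, geostrophic balance gives V_g = (g/f)|∂Z/∂n|:
V_g = 9.81 × 3.35×10⁻⁴ / 8.77×10⁻⁵ = 37.5 m/s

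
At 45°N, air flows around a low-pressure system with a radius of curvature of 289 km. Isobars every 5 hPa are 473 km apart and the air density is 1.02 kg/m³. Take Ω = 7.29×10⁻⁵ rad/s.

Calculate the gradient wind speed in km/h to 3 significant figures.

28.6 km/h

Coriolis parameter at 45°N:
f = 2Ω sin φ = 2 × 7.29×10⁻⁵ × sin 45° = 1.03×10⁻⁴ s⁻¹
Pressure gradient: |∂P/∂n| = 500 Pa / 473000 m = 1.06×10⁻³ Pa/m
Geostrophic speed: V_g = |∂P/∂n|/(fρ) = 1.06×10⁻³/(1.03×10⁻⁴ × 1.02) = 10.1 m/s
Around a low, centrifugal force acts outward with Coriolis, so pressure-gradient force balances both:
(1/ρ)|∂P/∂n| = fV + V²/R  →  V² + fR·V − fR·V_g = 0
With fR = 1.03×10⁻⁴ × 289×10³ m = 29.8 m/s:
V = [−fR + √((fR)² + 4 fR V_g)]/2 = [−29.8 + √(29.8² + 4×29.8×10.1)]/2 = 7.94 m/s
Subgeostrophic (V < V_g = 10.1 m/s), as expected around a low.
Converting: 7.94 m/s × 3.6 = 28.6 km/h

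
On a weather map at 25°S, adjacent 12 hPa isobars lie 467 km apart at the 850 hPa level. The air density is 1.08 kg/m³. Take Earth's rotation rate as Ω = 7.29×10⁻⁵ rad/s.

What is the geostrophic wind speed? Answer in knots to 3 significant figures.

Coriolis parameter at 25°S:
f = 2Ω sin φ = 2 × 7.29×10⁻⁵ × sin 25° = 6.16×10⁻⁵ s⁻¹
Pressure gradient: |∂P/∂n| = 1200 Pa / 467000 m = 2.57×10⁻³ Pa/m
Geostrophic balance (pressure-gradient force = Coriolis force):
V_g = (1/(fρ)) |∂P/∂n| = 2.57×10⁻³ / (6.16×10⁻⁵ × 1.08) = 38.6 m/s
Converting: 38.6 m/s × 1.944 = 75.1 knots

75.1 knots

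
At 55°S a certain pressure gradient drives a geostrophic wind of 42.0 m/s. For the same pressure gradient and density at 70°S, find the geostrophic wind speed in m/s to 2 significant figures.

With the same pressure gradient and density, V_g ∝ 1/f ∝ 1/sin φ.
V₂ = V₁ · sin φ₁ / sin φ₂ = 42.0 × sin 55° / sin 70°
V₂ = 42.0 × 0.8192/0.9397 = 37 m/s

37 m/s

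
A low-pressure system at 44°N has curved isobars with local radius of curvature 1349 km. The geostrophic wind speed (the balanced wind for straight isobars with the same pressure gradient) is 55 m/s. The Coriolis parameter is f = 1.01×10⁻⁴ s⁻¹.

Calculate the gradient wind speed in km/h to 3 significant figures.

151 km/h

Around a low, centrifugal force acts outward with Coriolis, so pressure-gradient force balances both:
(1/ρ)|∂P/∂n| = fV + V²/R  →  V² + fR·V − fR·V_g = 0
With fR = 1.01×10⁻⁴ × 1349×10³ m = 136 m/s:
V = [−fR + √((fR)² + 4 fR V_g)]/2 = [−136 + √(136² + 4×136×55)]/2 = 42 m/s
Subgeostrophic (V < V_g = 55 m/s), as expected around a low.
Converting: 42 m/s × 3.6 = 151 km/h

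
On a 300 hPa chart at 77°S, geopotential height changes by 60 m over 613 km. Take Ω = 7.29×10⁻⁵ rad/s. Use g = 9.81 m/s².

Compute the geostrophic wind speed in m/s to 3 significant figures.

Coriolis parameter at 77°S:
f = 2Ω sin φ = 2 × 7.29×10⁻⁵ × sin 77° = 1.42×10⁻⁴ s⁻¹
Height gradient: |∂Z/∂n| = 60 m / 613000 m = 9.79×10⁻⁵
On a pressure surface, geostrophic balance gives V_g = (g/f)|∂Z/∂n|:
V_g = 9.81 × 9.79×10⁻⁵ / 1.42×10⁻⁴ = 6.76 m/s

6.76 m/s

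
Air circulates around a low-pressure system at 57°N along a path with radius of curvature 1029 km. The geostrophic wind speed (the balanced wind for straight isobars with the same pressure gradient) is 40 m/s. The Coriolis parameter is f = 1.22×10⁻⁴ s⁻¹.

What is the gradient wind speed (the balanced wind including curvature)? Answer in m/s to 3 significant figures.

31.9 m/s

Around a low, centrifugal force acts outward with Coriolis, so pressure-gradient force balances both:
(1/ρ)|∂P/∂n| = fV + V²/R  →  V² + fR·V − fR·V_g = 0
With fR = 1.22×10⁻⁴ × 1029×10³ m = 126 m/s:
V = [−fR + √((fR)² + 4 fR V_g)]/2 = [−126 + √(126² + 4×126×40)]/2 = 31.9 m/s
Subgeostrophic (V < V_g = 40 m/s), as expected around a low.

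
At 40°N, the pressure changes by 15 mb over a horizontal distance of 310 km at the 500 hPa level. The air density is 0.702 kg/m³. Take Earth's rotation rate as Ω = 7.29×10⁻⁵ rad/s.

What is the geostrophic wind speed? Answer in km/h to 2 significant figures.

Coriolis parameter at 40°N:
f = 2Ω sin φ = 2 × 7.29×10⁻⁵ × sin 40° = 9.37×10⁻⁵ s⁻¹
Pressure gradient: |∂P/∂n| = 1500 Pa / 310000 m = 4.84×10⁻³ Pa/m
Geostrophic balance (pressure-gradient force = Coriolis force):
V_g = (1/(fρ)) |∂P/∂n| = 4.84×10⁻³ / (9.37×10⁻⁵ × 0.702) = 73.5 m/s
Converting: 73.5 m/s × 3.6 = 260 km/h

260 km/h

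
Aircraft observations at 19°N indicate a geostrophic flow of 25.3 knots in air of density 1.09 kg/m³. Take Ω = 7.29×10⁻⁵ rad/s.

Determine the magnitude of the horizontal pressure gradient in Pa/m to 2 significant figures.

6.7×10⁻⁴ Pa/m

Coriolis parameter at 19°N:
f = 2Ω sin φ = 2 × 7.29×10⁻⁵ × sin 19° = 4.75×10⁻⁵ s⁻¹
Wind speed in SI: 25.3 knots = 13.0 m/s
Geostrophic balance rearranged: |∂P/∂n| = f ρ V_g
|∂P/∂n| = 4.75×10⁻⁵ × 1.09 × 13.0 = 6.73×10⁻⁴ Pa/m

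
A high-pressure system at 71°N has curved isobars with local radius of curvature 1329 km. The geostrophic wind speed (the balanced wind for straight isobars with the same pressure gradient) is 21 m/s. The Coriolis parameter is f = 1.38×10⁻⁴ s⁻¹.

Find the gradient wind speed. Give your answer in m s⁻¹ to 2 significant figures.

Around a high, pressure-gradient force acts outward with centrifugal, so Coriolis balances both:
fV = (1/ρ)|∂P/∂n| + V²/R  →  V² − fR·V + fR·V_g = 0
With fR = 1.38×10⁻⁴ × 1329×10³ m = 183 m/s:
V = [fR − √((fR)² − 4 fR V_g)]/2 = [183 − √(183² − 4×183×21)]/2 = 24.2 m/s
Supergeostrophic (V > V_g = 21 m/s), as expected around a high.

24 m s⁻¹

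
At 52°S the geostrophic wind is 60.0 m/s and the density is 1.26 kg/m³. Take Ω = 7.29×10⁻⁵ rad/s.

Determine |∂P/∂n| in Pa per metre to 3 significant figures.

8.69×10⁻³ Pa/m

Coriolis parameter at 52°S:
f = 2Ω sin φ = 2 × 7.29×10⁻⁵ × sin 52° = 1.15×10⁻⁴ s⁻¹
Geostrophic balance rearranged: |∂P/∂n| = f ρ V_g
|∂P/∂n| = 1.15×10⁻⁴ × 1.26 × 60.0 = 8.69×10⁻³ Pa/m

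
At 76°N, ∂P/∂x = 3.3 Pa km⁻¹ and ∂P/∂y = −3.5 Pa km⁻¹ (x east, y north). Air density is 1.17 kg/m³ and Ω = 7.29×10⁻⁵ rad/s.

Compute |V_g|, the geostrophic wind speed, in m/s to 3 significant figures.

Coriolis parameter at 76°N:
f = 2Ω sin φ = 2 × 7.29×10⁻⁵ × sin 76° = 1.41×10⁻⁴ s⁻¹
Component geostrophic relations (x east, y north):
u_g = −(1/(fρ)) ∂P/∂y,  v_g = (1/(fρ)) ∂P/∂x
u_g = −(−3.5×10⁻³)/(1.41×10⁻⁴ × 1.17) = 21.1 m/s;  v_g = (3.3×10⁻³)/(1.41×10⁻⁴ × 1.17) = 19.9 m/s
|V_g| = √(u_g² + v_g²) = 29.1 m/s

29.1 m/s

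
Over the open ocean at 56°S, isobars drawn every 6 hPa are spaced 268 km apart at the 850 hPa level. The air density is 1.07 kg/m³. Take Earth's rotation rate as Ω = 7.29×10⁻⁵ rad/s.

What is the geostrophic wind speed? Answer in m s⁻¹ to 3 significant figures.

Coriolis parameter at 56°S:
f = 2Ω sin φ = 2 × 7.29×10⁻⁵ × sin 56° = 1.21×10⁻⁴ s⁻¹
Pressure gradient: |∂P/∂n| = 600 Pa / 268000 m = 2.24×10⁻³ Pa/m
Geostrophic balance (pressure-gradient force = Coriolis force):
V_g = (1/(fρ)) |∂P/∂n| = 2.24×10⁻³ / (1.21×10⁻⁴ × 1.07) = 17.3 m/s

17.3 m s⁻¹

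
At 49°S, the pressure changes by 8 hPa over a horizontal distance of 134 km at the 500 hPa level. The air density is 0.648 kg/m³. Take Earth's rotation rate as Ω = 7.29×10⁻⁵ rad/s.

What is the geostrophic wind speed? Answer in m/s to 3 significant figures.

83.7 m/s

Coriolis parameter at 49°S:
f = 2Ω sin φ = 2 × 7.29×10⁻⁵ × sin 49° = 1.10×10⁻⁴ s⁻¹
Pressure gradient: |∂P/∂n| = 800 Pa / 134000 m = 5.97×10⁻³ Pa/m
Geostrophic balance (pressure-gradient force = Coriolis force):
V_g = (1/(fρ)) |∂P/∂n| = 5.97×10⁻³ / (1.10×10⁻⁴ × 0.648) = 83.7 m/s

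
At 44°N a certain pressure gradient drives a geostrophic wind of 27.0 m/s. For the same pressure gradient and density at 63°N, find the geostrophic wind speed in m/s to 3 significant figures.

21.1 m/s

With the same pressure gradient and density, V_g ∝ 1/f ∝ 1/sin φ.
V₂ = V₁ · sin φ₁ / sin φ₂ = 27.0 × sin 44° / sin 63°
V₂ = 27.0 × 0.6947/0.8910 = 21.1 m/s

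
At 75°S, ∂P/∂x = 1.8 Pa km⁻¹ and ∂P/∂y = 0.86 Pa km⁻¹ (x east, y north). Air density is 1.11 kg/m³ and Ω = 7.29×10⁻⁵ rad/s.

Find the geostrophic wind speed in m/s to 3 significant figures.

12.8 m/s

Coriolis parameter at 75°S:
f = 2Ω sin φ = 2 × 7.29×10⁻⁵ × sin 75° = 1.41×10⁻⁴ s⁻¹
In the Southern Hemisphere f is negative: f = −1.41×10⁻⁴ s⁻¹.
Component geostrophic relations (x east, y north):
u_g = −(1/(fρ)) ∂P/∂y,  v_g = (1/(fρ)) ∂P/∂x
u_g = −(0.86×10⁻³)/(−1.41×10⁻⁴ × 1.11) = 5.50 m/s;  v_g = (1.8×10⁻³)/(−1.41×10⁻⁴ × 1.11) = −11.5 m/s
|V_g| = √(u_g² + v_g²) = 12.8 m/s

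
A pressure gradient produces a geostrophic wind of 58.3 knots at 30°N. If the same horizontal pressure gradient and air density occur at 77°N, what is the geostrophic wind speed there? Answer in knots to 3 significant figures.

With the same pressure gradient and density, V_g ∝ 1/f ∝ 1/sin φ.
V₂ = V₁ · sin φ₁ / sin φ₂ = 58.3 × sin 30° / sin 77°
V₂ = 58.3 × 0.5000/0.9744 = 29.9 knots

29.9 knots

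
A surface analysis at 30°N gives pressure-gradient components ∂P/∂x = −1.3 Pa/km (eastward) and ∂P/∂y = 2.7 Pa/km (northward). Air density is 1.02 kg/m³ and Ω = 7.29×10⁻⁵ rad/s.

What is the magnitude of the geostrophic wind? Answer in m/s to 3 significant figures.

Coriolis parameter at 30°N:
f = 2Ω sin φ = 2 × 7.29×10⁻⁵ × sin 30° = 7.29×10⁻⁵ s⁻¹
Component geostrophic relations (x east, y north):
u_g = −(1/(fρ)) ∂P/∂y,  v_g = (1/(fρ)) ∂P/∂x
u_g = −(2.7×10⁻³)/(7.29×10⁻⁵ × 1.02) = −36.3 m/s;  v_g = (−1.3×10⁻³)/(7.29×10⁻⁵ × 1.02) = −17.5 m/s
|V_g| = √(u_g² + v_g²) = 40.3 m/s

40.3 m/s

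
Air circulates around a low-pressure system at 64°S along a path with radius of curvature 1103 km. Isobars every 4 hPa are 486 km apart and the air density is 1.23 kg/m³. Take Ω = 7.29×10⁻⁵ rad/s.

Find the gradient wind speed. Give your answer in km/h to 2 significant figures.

Coriolis parameter at 64°S:
f = 2Ω sin φ = 2 × 7.29×10⁻⁵ × sin 64° = 1.31×10⁻⁴ s⁻¹
Pressure gradient: |∂P/∂n| = 400 Pa / 486000 m = 8.23×10⁻⁴ Pa/m
Geostrophic speed: V_g = |∂P/∂n|/(fρ) = 8.23×10⁻⁴/(1.31×10⁻⁴ × 1.23) = 5.11 m/s
Around a low, centrifugal force acts outward with Coriolis, so pressure-gradient force balances both:
(1/ρ)|∂P/∂n| = fV + V²/R  →  V² + fR·V − fR·V_g = 0
With fR = 1.31×10⁻⁴ × 1103×10³ m = 145 m/s:
V = [−fR + √((fR)² + 4 fR V_g)]/2 = [−145 + √(145² + 4×145×5.11)]/2 = 4.94 m/s
Subgeostrophic (V < V_g = 5.11 m/s), as expected around a low.
Converting: 4.94 m/s × 3.6 = 18 km/h

18 km/h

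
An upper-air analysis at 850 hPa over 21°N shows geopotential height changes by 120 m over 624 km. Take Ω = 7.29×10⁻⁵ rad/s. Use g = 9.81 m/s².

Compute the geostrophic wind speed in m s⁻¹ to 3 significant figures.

Coriolis parameter at 21°N:
f = 2Ω sin φ = 2 × 7.29×10⁻⁵ × sin 21° = 5.23×10⁻⁵ s⁻¹
Height gradient: |∂Z/∂n| = 120 m / 624000 m = 1.92×10⁻⁴
On a pressure surface, geostrophic balance gives V_g = (g/f)|∂Z/∂n|:
V_g = 9.81 × 1.92×10⁻⁴ / 5.23×10⁻⁵ = 36.1 m/s

36.1 m s⁻¹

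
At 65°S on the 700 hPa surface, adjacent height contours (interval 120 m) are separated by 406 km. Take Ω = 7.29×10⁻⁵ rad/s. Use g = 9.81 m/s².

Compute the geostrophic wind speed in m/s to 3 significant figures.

21.9 m/s

Coriolis parameter at 65°S:
f = 2Ω sin φ = 2 × 7.29×10⁻⁵ × sin 65° = 1.32×10⁻⁴ s⁻¹
Height gradient: |∂Z/∂n| = 120 m / 406000 m = 2.96×10⁻⁴
On a pressure surface, geostrophic balance gives V_g = (g/f)|∂Z/∂n|:
V_g = 9.81 × 2.96×10⁻⁴ / 1.32×10⁻⁴ = 21.9 m/s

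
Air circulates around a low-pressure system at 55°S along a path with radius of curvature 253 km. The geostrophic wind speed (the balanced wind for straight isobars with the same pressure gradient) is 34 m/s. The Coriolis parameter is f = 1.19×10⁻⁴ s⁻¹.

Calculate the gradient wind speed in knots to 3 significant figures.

39.5 knots

Around a low, centrifugal force acts outward with Coriolis, so pressure-gradient force balances both:
(1/ρ)|∂P/∂n| = fV + V²/R  →  V² + fR·V − fR·V_g = 0
With fR = 1.19×10⁻⁴ × 253×10³ m = 30.1 m/s:
V = [−fR + √((fR)² + 4 fR V_g)]/2 = [−30.1 + √(30.1² + 4×30.1×34)]/2 = 20.3 m/s
Subgeostrophic (V < V_g = 34 m/s), as expected around a low.
Converting: 20.3 m/s × 1.944 = 39.5 knots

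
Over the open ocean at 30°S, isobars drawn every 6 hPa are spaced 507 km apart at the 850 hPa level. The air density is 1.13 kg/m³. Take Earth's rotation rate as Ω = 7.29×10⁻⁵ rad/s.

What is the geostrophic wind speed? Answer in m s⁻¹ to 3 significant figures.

Coriolis parameter at 30°S:
f = 2Ω sin φ = 2 × 7.29×10⁻⁵ × sin 30° = 7.29×10⁻⁵ s⁻¹
Pressure gradient: |∂P/∂n| = 600 Pa / 507000 m = 1.18×10⁻³ Pa/m
Geostrophic balance (pressure-gradient force = Coriolis force):
V_g = (1/(fρ)) |∂P/∂n| = 1.18×10⁻³ / (7.29×10⁻⁵ × 1.13) = 14.4 m/s

14.4 m s⁻¹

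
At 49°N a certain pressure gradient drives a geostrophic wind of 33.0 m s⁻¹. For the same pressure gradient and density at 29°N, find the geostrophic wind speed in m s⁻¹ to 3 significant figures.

51.4 m s⁻¹

With the same pressure gradient and density, V_g ∝ 1/f ∝ 1/sin φ.
V₂ = V₁ · sin φ₁ / sin φ₂ = 33.0 × sin 49° / sin 29°
V₂ = 33.0 × 0.7547/0.4848 = 51.4 m s⁻¹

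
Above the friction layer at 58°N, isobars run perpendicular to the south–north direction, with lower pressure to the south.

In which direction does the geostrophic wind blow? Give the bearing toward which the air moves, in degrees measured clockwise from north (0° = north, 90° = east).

270°

The pressure-gradient force points toward the south (bearing 180°).
Geostrophic balance: in the Northern Hemisphere the Coriolis force deflects motion to the right, so the geostrophic wind blows 90° to the right of the pressure-gradient force (low pressure on the left).
Rotating 180° by 90° clockwise gives 270° — the wind blows toward the west.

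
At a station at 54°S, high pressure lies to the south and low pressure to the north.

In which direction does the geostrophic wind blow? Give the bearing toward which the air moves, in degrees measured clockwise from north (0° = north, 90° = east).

The pressure-gradient force points toward the north (bearing 000°).
Geostrophic balance: in the Southern Hemisphere the Coriolis force deflects motion to the left, so the geostrophic wind blows 90° to the left of the pressure-gradient force (low pressure on the right).
Rotating 000° by 90° counterclockwise gives 270° — the wind blows toward the west.

270°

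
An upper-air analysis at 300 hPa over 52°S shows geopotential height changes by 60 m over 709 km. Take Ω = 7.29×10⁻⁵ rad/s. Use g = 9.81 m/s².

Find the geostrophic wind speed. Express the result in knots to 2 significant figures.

14 knots

Coriolis parameter at 52°S:
f = 2Ω sin φ = 2 × 7.29×10⁻⁵ × sin 52° = 1.15×10⁻⁴ s⁻¹
Height gradient: |∂Z/∂n| = 60 m / 709000 m = 8.46×10⁻⁵
On a pressure surface, geostrophic balance gives V_g = (g/f)|∂Z/∂n|:
V_g = 9.81 × 8.46×10⁻⁵ / 1.15×10⁻⁴ = 7.23 m/s
Converting: 7.23 m/s × 1.944 = 14 knots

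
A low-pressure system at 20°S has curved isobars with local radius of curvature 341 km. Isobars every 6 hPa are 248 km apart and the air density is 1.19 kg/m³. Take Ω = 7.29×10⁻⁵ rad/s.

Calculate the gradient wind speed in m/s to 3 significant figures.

Coriolis parameter at 20°S:
f = 2Ω sin φ = 2 × 7.29×10⁻⁵ × sin 20° = 4.99×10⁻⁵ s⁻¹
Pressure gradient: |∂P/∂n| = 600 Pa / 248000 m = 2.42×10⁻³ Pa/m
Geostrophic speed: V_g = |∂P/∂n|/(fρ) = 2.42×10⁻³/(4.99×10⁻⁵ × 1.19) = 40.8 m/s
Around a low, centrifugal force acts outward with Coriolis, so pressure-gradient force balances both:
(1/ρ)|∂P/∂n| = fV + V²/R  →  V² + fR·V − fR·V_g = 0
With fR = 4.99×10⁻⁵ × 341×10³ m = 17.0 m/s:
V = [−fR + √((fR)² + 4 fR V_g)]/2 = [−17.0 + √(17.0² + 4×17.0×40.8)]/2 = 19.2 m/s
Subgeostrophic (V < V_g = 40.8 m/s), as expected around a low.

19.2 m/s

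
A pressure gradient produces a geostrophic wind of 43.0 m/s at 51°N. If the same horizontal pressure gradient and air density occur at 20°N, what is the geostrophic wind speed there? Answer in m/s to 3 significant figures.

97.7 m/s

With the same pressure gradient and density, V_g ∝ 1/f ∝ 1/sin φ.
V₂ = V₁ · sin φ₁ / sin φ₂ = 43.0 × sin 51° / sin 20°
V₂ = 43.0 × 0.7771/0.3420 = 97.7 m/s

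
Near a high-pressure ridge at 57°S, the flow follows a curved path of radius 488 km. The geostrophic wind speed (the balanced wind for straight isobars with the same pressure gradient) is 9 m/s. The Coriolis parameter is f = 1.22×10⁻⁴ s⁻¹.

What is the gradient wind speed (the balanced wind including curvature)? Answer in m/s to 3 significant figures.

11.1 m/s

Around a high, pressure-gradient force acts outward with centrifugal, so Coriolis balances both:
fV = (1/ρ)|∂P/∂n| + V²/R  →  V² − fR·V + fR·V_g = 0
With fR = 1.22×10⁻⁴ × 488×10³ m = 59.5 m/s:
V = [fR − √((fR)² − 4 fR V_g)]/2 = [59.5 − √(59.5² − 4×59.5×9)]/2 = 11.1 m/s
Supergeostrophic (V > V_g = 9 m/s), as expected around a high.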